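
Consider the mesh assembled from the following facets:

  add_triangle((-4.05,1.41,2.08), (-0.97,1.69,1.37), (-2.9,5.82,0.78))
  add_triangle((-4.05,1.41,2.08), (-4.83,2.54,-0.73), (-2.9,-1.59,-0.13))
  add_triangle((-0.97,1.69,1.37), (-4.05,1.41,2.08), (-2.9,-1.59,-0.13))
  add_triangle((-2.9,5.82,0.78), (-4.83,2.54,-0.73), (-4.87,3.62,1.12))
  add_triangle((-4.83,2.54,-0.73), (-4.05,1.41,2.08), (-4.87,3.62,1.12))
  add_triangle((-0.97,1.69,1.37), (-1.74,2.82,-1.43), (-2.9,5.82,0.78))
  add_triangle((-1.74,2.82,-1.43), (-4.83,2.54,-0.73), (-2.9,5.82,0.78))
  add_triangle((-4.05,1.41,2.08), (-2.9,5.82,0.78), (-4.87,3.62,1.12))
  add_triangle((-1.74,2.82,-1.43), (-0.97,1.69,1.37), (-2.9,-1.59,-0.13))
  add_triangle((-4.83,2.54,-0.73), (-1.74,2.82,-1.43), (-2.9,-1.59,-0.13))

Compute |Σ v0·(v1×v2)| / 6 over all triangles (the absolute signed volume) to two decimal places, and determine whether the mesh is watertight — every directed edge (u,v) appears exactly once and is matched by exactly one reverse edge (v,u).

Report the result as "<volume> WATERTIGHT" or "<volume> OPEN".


Per-triangle v0·(v1×v2)/6:
  t1: +3.4783
  t2: +6.5721
  t3: +0.0517
  t4: +5.3786
  t5: +3.3704
  t6: -0.5957
  t7: +5.9032
  t8: +3.5630
  t9: -4.0302
  t10: +2.4537
Σ = +26.1451 → |volume| = 26.15

Directed edges: 30 total, each appears once with its reverse present → watertight.

26.15 WATERTIGHT


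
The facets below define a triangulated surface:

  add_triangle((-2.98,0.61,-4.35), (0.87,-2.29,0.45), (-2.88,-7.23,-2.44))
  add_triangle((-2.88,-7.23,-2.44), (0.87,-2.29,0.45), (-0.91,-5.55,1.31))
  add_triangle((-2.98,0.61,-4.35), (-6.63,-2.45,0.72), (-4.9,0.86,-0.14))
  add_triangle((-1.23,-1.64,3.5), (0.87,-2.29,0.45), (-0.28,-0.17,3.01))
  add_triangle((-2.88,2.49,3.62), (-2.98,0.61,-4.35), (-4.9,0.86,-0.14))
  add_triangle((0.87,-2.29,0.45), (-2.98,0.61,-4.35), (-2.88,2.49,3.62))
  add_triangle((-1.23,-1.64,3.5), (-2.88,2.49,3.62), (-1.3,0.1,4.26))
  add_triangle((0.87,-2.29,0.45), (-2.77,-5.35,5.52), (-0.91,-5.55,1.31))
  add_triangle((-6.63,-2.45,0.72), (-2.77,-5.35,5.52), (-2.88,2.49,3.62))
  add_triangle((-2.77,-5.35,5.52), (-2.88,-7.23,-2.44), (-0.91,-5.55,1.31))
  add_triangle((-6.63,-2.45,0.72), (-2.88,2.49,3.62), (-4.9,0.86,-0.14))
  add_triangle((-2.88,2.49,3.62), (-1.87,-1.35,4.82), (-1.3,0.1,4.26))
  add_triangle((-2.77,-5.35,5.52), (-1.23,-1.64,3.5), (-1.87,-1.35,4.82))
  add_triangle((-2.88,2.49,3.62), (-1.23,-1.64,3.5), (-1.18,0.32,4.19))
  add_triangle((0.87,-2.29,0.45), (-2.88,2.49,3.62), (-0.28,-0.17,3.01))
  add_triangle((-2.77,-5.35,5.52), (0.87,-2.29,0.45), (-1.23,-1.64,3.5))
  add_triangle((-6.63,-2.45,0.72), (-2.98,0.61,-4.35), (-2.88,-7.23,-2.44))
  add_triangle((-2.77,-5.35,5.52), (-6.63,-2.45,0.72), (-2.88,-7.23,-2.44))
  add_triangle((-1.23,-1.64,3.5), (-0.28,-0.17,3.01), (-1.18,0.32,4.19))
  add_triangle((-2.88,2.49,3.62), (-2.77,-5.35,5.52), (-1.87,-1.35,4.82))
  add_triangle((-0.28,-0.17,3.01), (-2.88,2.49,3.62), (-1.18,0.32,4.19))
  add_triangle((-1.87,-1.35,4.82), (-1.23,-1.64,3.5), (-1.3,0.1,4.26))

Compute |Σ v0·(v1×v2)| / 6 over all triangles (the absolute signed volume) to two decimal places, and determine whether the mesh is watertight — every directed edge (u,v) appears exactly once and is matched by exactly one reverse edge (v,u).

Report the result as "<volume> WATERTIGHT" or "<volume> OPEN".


189.50 WATERTIGHT

Per-triangle v0·(v1×v2)/6:
  t1: +5.0348
  t2: +4.9190
  t3: +12.5216
  t4: +1.6873
  t5: +7.1750
  t6: -7.4328
  t7: -2.4472
  t8: +4.7461
  t9: +36.3089
  t10: +13.9329
  t11: +12.3998
  t12: +2.5257
  t13: +0.7238
  t14: +2.8558
  t15: -1.6567
  t16: +2.6642
  t17: +37.0472
  t18: +48.7191
  t19: +0.8243
  t20: +6.2780
  t21: +0.3580
  t22: +0.3198
Σ = +189.5046 → |volume| = 189.50

Directed edges: 66 total, each appears once with its reverse present → watertight.


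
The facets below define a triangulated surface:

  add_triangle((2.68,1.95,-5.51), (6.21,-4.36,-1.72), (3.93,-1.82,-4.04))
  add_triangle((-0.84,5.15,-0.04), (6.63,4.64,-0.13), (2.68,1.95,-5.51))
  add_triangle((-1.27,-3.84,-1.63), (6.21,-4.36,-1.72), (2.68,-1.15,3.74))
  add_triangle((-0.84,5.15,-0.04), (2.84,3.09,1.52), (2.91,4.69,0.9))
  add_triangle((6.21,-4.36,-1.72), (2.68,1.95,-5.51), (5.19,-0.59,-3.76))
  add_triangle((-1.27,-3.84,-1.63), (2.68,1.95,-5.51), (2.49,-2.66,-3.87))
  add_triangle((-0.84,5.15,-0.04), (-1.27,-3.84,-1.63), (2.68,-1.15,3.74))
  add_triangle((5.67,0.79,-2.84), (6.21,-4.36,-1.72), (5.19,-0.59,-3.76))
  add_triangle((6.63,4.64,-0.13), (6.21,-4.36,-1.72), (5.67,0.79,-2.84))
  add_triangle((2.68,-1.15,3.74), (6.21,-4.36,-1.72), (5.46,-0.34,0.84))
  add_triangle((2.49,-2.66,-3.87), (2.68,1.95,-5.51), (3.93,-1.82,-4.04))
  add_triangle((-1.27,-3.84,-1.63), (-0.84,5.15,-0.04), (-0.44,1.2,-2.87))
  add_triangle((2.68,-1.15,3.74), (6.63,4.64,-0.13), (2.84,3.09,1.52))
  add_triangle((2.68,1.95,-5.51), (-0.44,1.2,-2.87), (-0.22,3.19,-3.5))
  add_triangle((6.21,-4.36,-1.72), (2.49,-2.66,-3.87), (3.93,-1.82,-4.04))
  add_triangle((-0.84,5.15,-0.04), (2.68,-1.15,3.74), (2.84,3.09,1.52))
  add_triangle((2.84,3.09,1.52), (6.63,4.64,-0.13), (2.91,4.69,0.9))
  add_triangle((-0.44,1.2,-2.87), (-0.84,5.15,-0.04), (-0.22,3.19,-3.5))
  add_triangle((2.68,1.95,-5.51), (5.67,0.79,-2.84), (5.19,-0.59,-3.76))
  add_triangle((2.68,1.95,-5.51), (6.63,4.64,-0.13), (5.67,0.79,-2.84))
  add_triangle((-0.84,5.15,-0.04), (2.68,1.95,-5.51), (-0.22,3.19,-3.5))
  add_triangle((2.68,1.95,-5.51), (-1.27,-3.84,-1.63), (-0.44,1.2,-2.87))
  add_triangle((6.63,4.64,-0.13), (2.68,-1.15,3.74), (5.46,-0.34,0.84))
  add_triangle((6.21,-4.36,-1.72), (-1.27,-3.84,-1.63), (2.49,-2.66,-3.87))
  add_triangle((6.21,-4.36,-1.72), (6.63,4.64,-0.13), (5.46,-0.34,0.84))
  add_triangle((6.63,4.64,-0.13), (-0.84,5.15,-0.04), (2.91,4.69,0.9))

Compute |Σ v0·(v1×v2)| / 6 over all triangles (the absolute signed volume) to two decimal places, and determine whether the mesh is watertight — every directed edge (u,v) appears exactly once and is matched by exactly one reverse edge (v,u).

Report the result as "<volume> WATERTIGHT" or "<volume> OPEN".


Per-triangle v0·(v1×v2)/6:
  t1: +7.0701
  t2: +34.5975
  t3: +20.4503
  t4: +2.1825
  t5: +5.8591
  t6: +10.0983
  t7: +2.5221
  t8: +7.4554
  t9: +20.6391
  t10: +14.4254
  t11: +5.4580
  t12: +4.3083
  t13: +9.8880
  t14: +2.9646
  t15: +5.8769
  t16: +7.4060
  t17: +3.4541
  t18: +1.4660
  t19: +6.9005
  t20: +19.3901
  t21: +7.5265
  t22: +7.7960
  t23: +14.2722
  t24: +13.7048
  t25: +16.4597
  t26: +6.2337
Σ = +258.4053 → |volume| = 258.41

Directed edges: 78 total, each appears once with its reverse present → watertight.

258.41 WATERTIGHT


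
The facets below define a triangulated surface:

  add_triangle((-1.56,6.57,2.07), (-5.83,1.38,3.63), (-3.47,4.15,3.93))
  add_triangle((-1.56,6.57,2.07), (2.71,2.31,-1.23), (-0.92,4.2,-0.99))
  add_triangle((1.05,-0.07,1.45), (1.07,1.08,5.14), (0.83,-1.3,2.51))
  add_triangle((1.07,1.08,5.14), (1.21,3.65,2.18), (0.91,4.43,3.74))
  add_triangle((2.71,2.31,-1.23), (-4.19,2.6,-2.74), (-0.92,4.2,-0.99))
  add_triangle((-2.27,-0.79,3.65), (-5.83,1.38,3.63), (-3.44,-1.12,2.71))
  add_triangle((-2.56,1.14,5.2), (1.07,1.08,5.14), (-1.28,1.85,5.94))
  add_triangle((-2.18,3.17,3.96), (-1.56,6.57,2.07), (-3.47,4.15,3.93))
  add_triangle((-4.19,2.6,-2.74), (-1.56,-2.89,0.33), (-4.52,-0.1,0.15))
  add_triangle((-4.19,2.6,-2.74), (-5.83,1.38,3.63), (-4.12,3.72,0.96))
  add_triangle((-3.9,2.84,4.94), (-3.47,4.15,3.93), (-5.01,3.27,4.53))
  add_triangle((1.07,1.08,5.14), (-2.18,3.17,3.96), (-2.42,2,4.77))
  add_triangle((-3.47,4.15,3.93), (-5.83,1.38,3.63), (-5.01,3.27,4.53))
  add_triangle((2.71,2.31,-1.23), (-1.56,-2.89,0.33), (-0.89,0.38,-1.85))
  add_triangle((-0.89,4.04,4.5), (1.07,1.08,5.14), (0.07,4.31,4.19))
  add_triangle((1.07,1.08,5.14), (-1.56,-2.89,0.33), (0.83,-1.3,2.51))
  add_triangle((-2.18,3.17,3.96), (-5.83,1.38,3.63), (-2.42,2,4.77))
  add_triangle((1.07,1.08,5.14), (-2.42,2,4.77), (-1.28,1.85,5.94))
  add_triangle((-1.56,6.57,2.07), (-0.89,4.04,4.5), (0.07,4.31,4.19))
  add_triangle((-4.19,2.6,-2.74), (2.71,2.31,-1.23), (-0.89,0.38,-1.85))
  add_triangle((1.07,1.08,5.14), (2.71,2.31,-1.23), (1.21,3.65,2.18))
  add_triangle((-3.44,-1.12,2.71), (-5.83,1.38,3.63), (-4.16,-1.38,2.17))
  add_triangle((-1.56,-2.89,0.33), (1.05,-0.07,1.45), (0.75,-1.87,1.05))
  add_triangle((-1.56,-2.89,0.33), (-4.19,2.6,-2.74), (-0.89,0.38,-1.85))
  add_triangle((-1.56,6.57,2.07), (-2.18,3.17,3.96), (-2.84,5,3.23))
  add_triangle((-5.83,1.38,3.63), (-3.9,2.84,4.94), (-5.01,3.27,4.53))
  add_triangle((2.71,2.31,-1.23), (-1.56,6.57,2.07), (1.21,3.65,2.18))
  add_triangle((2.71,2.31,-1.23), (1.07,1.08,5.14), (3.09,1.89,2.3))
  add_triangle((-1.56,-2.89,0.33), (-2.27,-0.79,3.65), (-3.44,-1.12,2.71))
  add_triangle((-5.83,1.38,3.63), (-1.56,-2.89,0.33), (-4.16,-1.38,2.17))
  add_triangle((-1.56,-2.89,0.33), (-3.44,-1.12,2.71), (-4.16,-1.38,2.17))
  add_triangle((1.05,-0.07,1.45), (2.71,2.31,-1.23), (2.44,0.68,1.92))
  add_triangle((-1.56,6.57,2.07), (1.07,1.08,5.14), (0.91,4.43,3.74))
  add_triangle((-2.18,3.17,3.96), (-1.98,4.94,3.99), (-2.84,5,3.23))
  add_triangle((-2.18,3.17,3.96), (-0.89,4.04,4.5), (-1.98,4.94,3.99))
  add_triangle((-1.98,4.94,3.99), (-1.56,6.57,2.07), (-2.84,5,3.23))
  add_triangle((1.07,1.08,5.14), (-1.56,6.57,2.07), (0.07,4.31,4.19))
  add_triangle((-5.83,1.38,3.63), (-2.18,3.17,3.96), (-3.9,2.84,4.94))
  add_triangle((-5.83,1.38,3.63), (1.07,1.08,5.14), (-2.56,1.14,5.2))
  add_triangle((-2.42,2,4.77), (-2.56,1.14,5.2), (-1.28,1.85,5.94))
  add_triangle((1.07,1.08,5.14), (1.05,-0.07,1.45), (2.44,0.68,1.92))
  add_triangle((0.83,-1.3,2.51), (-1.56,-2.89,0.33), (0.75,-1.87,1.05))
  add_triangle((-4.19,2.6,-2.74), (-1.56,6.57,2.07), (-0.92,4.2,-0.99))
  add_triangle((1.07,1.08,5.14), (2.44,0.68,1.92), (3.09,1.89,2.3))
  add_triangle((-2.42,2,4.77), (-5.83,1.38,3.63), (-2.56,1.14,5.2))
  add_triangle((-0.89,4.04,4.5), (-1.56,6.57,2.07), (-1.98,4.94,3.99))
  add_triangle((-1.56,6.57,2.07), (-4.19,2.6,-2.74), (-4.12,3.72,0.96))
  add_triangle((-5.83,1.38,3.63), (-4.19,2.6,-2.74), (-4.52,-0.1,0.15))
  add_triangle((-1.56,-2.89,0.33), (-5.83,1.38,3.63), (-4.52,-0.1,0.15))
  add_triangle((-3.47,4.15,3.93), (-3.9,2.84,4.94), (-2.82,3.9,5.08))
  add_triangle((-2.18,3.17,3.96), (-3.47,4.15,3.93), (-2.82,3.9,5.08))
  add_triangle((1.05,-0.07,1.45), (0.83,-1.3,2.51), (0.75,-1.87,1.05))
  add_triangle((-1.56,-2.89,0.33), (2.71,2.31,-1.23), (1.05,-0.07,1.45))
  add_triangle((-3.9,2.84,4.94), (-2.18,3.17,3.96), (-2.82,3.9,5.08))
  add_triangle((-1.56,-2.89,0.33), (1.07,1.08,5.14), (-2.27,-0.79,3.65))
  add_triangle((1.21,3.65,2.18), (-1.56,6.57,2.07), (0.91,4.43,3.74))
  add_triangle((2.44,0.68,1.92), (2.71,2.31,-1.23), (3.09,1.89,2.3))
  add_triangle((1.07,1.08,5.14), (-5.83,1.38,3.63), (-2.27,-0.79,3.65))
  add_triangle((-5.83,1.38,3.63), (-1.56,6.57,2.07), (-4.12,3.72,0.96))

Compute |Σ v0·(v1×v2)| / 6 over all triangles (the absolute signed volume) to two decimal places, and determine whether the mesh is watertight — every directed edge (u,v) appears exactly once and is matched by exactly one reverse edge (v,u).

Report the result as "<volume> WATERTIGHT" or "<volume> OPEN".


Per-triangle v0·(v1×v2)/6:
  t1: +7.1075
  t2: +8.0883
  t3: +1.0725
  t4: +2.0013
  t5: +6.5259
  t6: +3.4709
  t7: +1.7760
  t8: +3.9578
  t9: +5.6288
  t10: +11.7570
  t11: +2.0304
  t12: +4.2677
  t13: +0.9790
  t14: +1.7828
  t15: +3.2404
  t16: +3.3292
  t17: +4.8059
  t18: +0.3911
  t19: +3.6489
  t20: +3.8957
  t21: +6.4466
  t22: +2.0951
  t23: -0.7838
  t24: +3.5786
  t25: -2.7732
  t26: +2.4591
  t27: +8.1270
  t28: +2.1710
  t29: +2.5689
  t30: +0.1429
  t31: +1.4990
  t32: +0.1015
  t33: +6.9061
  t34: +1.5687
  t35: +1.7665
  t36: +2.9420
  t37: -1.6331
  t38: -1.6296
  t39: -1.6588
  t40: +1.3939
  t41: +0.8321
  t42: +1.3842
  t43: +9.3508
  t44: +1.8401
  t45: +3.3073
  t46: +3.0364
  t47: +11.7849
  t48: +10.2438
  t49: +7.7087
  t50: +2.1495
  t51: +0.1592
  t52: +0.4313
  t53: +1.5225
  t54: -0.1125
  t55: +5.5088
  t56: +3.1180
  t57: +1.3237
  t58: +10.3859
  t59: +12.6021
Σ = +201.6224 → |volume| = 201.62

Directed edges: 177 total; 3 unmatched, e.g. (1.07,1.08,5.14)→(-2.18,3.17,3.96) → open.

201.62 OPEN


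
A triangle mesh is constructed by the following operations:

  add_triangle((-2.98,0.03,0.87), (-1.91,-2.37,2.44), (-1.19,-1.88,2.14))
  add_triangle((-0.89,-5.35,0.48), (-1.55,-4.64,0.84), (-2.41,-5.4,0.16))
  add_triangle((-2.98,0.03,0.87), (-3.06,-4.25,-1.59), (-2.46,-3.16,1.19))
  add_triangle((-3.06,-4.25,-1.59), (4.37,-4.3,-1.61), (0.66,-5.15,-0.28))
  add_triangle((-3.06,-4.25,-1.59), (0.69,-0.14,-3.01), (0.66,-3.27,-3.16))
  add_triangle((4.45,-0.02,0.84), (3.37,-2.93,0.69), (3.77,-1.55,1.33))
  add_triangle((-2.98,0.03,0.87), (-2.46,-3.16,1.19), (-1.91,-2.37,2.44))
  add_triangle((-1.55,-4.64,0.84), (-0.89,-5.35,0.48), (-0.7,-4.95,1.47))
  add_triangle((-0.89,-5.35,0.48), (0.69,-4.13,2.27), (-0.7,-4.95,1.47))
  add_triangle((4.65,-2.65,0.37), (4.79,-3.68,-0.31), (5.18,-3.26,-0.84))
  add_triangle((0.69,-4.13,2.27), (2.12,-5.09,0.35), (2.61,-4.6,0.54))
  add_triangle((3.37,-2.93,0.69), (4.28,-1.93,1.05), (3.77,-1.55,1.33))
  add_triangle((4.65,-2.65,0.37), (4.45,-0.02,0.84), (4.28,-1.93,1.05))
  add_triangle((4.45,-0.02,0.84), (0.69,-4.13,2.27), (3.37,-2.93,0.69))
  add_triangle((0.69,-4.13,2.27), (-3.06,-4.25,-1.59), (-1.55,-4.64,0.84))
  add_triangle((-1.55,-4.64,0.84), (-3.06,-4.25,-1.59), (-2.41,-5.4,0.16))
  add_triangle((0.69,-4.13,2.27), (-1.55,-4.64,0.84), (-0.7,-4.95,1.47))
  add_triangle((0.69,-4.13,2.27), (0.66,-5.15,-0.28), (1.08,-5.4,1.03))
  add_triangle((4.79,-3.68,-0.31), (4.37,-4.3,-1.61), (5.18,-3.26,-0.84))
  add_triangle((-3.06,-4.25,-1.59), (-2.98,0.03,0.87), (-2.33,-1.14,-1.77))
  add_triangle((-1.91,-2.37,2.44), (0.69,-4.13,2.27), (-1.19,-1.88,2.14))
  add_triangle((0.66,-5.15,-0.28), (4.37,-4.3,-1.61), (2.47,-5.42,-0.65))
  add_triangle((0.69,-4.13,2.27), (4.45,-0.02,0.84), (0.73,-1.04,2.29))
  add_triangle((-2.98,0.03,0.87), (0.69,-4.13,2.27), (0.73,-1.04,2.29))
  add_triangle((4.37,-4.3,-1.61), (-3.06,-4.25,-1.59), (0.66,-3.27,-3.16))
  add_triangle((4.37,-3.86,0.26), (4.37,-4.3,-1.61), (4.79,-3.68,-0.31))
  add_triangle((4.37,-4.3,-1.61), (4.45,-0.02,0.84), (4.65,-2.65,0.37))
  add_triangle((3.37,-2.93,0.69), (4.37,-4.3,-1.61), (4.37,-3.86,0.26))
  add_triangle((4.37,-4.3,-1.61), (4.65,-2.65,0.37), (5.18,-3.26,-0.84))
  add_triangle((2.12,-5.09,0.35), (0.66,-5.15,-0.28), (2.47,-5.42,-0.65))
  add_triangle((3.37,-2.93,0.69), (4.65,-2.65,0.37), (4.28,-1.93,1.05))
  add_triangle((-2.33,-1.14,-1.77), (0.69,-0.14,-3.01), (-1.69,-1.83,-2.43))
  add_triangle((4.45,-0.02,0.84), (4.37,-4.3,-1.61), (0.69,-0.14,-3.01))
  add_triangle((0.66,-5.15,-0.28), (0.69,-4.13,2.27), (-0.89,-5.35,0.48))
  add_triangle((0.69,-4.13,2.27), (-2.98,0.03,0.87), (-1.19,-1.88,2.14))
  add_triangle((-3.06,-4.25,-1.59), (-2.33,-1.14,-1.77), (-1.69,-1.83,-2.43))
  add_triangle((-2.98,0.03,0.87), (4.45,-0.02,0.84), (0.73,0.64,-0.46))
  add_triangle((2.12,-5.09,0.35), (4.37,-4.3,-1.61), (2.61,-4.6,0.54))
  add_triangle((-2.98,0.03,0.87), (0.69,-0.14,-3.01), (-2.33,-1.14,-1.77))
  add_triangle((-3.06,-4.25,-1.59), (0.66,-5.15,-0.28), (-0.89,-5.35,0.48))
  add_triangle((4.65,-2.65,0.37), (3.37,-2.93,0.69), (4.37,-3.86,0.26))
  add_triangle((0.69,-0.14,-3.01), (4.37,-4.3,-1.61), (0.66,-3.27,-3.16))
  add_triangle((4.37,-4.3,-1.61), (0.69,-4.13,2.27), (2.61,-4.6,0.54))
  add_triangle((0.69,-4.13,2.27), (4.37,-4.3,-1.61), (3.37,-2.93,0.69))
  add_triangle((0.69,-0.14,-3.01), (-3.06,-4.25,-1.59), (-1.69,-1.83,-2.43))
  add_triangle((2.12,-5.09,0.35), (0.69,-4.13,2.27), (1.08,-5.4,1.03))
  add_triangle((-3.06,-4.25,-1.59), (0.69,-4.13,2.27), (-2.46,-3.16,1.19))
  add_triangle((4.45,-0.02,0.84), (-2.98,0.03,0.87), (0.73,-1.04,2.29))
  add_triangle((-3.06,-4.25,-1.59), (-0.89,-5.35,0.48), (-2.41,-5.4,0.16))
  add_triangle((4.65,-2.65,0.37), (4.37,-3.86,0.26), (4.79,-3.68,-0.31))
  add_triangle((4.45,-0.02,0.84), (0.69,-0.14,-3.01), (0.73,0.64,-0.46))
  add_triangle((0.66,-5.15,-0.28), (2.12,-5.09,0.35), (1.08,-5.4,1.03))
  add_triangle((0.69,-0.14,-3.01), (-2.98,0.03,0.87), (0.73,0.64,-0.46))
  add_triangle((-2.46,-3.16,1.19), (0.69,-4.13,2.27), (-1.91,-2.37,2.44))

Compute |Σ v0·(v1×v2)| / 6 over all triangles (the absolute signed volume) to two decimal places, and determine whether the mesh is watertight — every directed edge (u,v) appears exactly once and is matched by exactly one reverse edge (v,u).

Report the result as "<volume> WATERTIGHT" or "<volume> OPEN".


Per-triangle v0·(v1×v2)/6:
  t1: +0.3583
  t2: +0.7962
  t3: +4.9312
  t4: +8.7125
  t5: +5.2303
  t6: -1.2756
  t7: +2.4176
  t8: +0.7584
  t9: +1.0506
  t10: +0.7572
  t11: +1.3649
  t12: +0.3929
  t13: +1.1916
  t14: +4.4610
  t15: -1.8452
  t16: -0.0688
  t17: +0.2041
  t18: +0.6481
  t19: +1.1423
  t20: +3.7745
  t21: +0.5791
  t22: +0.9325
  t23: +4.9422
  t24: +3.8583
  t25: +10.2390
  t26: +0.9411
  t27: +3.1359
  t28: +0.0933
  t29: -1.2888
  t30: +1.4027
  t31: +0.7215
  t32: +1.1642
  t33: +9.7218
  t34: +3.4800
  t35: -1.3484
  t36: +1.5114
  t37: +0.6908
  t38: +1.6115
  t39: +1.4610
  t40: +4.2229
  t41: +0.5164
  t42: +6.4048
  t43: -0.0388
  t44: +5.5647
  t45: +1.7578
  t46: +1.3941
  t47: +6.6554
  t48: +1.1280
  t49: +1.9764
  t50: +0.6690
  t51: +1.5589
  t52: +1.4587
  t53: +0.9193
  t54: +3.2072
Σ = +116.2459 → |volume| = 116.25

Directed edges: 162 total; 6 unmatched, e.g. (3.77,-1.55,1.33)→(4.45,-0.02,0.84) → open.

116.25 OPEN


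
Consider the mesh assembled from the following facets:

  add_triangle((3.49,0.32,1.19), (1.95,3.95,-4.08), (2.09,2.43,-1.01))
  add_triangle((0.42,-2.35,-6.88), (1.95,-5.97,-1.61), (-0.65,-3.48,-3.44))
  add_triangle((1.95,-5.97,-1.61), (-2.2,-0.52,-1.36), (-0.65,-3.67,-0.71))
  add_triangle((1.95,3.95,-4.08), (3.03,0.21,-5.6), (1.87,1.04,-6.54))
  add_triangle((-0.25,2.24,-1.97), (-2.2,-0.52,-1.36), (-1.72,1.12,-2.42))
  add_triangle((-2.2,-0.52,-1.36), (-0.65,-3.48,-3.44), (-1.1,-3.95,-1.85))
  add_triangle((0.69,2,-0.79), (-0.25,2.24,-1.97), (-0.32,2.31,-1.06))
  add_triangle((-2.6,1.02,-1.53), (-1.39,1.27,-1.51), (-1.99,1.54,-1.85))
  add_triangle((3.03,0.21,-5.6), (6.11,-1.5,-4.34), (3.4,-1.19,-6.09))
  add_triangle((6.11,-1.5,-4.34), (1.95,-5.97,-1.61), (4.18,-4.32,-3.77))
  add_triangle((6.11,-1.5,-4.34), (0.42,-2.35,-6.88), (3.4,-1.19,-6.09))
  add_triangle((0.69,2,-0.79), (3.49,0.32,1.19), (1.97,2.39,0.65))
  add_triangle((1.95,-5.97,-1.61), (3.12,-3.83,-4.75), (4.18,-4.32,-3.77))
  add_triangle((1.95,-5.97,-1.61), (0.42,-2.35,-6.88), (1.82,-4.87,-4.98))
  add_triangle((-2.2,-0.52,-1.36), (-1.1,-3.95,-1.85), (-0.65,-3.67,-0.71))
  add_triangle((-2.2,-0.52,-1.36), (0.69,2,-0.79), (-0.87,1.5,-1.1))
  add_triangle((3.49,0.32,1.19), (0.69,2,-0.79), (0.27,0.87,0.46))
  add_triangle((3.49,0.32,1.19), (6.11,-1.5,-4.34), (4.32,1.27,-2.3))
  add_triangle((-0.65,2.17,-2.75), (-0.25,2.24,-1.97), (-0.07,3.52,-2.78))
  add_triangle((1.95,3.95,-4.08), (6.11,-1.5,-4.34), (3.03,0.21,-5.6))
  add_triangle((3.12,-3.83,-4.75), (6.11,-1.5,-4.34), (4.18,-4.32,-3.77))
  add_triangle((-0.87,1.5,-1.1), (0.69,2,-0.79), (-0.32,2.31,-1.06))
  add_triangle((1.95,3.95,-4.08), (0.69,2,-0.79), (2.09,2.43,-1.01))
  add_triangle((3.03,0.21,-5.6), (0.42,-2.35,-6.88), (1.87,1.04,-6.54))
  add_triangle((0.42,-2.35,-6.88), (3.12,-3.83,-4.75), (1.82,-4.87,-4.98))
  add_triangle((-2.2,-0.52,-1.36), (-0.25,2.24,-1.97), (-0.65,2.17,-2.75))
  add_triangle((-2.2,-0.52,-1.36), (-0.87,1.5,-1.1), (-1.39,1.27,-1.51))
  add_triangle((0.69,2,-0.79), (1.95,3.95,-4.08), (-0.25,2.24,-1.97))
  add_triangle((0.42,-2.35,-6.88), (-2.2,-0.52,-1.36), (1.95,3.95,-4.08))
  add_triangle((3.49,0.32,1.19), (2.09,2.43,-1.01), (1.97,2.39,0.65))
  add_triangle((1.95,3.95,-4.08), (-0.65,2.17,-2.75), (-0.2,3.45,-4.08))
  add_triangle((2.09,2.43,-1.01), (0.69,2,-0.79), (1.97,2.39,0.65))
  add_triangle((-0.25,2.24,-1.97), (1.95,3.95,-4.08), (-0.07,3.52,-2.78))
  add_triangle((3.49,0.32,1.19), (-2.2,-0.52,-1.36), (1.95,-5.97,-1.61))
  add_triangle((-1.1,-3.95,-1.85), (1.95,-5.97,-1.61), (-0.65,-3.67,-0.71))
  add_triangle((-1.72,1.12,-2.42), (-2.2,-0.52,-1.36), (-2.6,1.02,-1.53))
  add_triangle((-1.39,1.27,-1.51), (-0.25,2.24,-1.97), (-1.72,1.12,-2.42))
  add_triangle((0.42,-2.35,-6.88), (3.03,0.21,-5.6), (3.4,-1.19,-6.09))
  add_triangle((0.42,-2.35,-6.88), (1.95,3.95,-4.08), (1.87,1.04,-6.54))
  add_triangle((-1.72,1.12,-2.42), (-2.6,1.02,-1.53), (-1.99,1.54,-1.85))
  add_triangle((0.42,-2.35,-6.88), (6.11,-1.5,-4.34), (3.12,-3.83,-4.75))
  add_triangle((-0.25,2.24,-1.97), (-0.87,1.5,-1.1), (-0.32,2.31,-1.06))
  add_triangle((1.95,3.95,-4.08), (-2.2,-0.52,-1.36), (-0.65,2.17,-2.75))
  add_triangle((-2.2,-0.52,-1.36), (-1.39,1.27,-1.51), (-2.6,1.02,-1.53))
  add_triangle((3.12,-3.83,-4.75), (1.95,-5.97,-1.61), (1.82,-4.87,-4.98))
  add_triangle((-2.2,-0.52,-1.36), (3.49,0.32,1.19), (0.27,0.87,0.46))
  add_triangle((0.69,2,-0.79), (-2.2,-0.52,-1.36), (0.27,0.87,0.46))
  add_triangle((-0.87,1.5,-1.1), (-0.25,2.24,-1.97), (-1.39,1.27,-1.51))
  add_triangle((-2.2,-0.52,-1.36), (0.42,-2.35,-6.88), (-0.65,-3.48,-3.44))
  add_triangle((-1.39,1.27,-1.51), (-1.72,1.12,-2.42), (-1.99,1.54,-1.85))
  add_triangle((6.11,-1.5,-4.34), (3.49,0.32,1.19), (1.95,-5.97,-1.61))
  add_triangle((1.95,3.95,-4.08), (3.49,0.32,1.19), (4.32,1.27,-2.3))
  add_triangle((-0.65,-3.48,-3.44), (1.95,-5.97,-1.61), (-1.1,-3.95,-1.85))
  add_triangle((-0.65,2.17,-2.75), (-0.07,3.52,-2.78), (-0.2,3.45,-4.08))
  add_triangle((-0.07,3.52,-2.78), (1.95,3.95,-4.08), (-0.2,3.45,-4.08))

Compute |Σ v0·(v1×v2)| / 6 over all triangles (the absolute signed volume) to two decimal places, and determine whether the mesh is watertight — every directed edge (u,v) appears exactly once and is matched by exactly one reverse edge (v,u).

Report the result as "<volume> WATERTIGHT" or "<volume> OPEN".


Per-triangle v0·(v1×v2)/6:
  t1: +2.3990
  t2: +10.2391
  t3: -2.9034
  t4: +5.7223
  t5: -0.1276
  t6: +2.6837
  t7: +0.3537
  t8: -0.0145
  t9: +4.8171
  t10: +3.7243
  t11: +6.0272
  t12: -1.2931
  t13: +5.3967
  t14: +2.6932
  t15: +1.0916
  t16: -0.3822
  t17: +0.9186
  t18: +7.7865
  t19: +0.0534
  t20: +12.9314
  t21: +6.0000
  t22: -0.1207
  t23: +1.0415
  t24: +6.5113
  t25: +6.4462
  t26: +0.4328
  t27: +0.0775
  t28: +1.0715
  t29: +13.8807
  t30: +2.1855
  t31: +0.0520
  t32: +0.6842
  t33: -0.3549
  t34: -1.7600
  t35: +2.1088
  t36: +0.8564
  t37: +0.4347
  t38: +4.6273
  t39: +2.6265
  t40: +0.3322
  t41: +14.7386
  t42: +0.2498
  t43: +1.4991
  t44: -0.4353
  t45: +5.9706
  t46: -0.2317
  t47: +0.5570
  t48: +0.2053
  t49: +5.9795
  t50: +0.0682
  t51: +20.2473
  t52: +5.8645
  t53: +4.5541
  t54: +0.4026
  t55: +1.6869
Σ = +170.6068 → |volume| = 170.61

Directed edges: 165 total; 3 unmatched, e.g. (6.11,-1.5,-4.34)→(4.32,1.27,-2.3) → open.

170.61 OPEN


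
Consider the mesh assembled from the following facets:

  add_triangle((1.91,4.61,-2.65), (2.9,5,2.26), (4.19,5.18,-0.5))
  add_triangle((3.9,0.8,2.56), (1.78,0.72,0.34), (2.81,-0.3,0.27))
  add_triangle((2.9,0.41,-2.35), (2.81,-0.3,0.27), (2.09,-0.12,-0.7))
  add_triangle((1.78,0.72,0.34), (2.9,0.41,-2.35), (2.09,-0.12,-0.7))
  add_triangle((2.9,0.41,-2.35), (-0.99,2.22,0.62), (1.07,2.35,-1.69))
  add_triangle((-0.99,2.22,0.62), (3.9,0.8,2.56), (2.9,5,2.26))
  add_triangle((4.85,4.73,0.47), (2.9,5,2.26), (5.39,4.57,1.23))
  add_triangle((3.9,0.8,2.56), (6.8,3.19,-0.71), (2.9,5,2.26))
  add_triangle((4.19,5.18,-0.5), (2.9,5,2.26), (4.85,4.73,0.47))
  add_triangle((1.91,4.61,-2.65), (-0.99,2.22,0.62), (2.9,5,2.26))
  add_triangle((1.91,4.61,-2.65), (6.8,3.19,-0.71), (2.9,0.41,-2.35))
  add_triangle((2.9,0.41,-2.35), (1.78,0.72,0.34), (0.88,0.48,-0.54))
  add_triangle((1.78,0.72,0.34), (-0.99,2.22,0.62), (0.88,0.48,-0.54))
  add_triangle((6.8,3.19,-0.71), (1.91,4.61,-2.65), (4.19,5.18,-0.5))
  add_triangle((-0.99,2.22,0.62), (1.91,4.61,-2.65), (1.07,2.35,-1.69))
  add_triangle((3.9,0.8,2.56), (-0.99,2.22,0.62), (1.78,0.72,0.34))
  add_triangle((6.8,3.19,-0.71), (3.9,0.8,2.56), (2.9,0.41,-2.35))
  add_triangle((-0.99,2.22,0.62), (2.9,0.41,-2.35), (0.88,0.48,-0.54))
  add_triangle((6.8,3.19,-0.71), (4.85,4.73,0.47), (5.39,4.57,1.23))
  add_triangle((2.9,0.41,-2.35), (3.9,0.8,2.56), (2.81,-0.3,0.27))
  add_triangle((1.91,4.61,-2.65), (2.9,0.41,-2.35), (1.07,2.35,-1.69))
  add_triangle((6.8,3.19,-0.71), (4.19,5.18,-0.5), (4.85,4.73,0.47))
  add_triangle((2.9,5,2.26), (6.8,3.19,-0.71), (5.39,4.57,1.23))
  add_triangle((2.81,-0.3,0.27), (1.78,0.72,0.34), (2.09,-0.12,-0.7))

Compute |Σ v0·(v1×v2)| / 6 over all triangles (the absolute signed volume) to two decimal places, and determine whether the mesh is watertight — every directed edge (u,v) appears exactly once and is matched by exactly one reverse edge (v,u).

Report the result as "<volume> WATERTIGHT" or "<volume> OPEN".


Per-triangle v0·(v1×v2)/6:
  t1: +6.4854
  t2: -0.8351
  t3: +0.1766
  t4: -0.5829
  t5: -0.7450
  t6: +3.0746
  t7: +2.3407
  t8: +15.2296
  t9: +3.3401
  t10: +8.7405
  t11: +11.2567
  t12: -0.2672
  t13: -0.5802
  t14: +8.6643
  t15: +0.3572
  t16: -1.5977
  t17: +5.5849
  t18: -0.2288
  t19: +2.7286
  t20: +2.2339
  t21: +0.5549
  t22: +3.7309
  t23: -1.4655
  t24: -0.3921
Σ = +67.8047 → |volume| = 67.80

Directed edges: 72 total, each appears once with its reverse present → watertight.

67.80 WATERTIGHT


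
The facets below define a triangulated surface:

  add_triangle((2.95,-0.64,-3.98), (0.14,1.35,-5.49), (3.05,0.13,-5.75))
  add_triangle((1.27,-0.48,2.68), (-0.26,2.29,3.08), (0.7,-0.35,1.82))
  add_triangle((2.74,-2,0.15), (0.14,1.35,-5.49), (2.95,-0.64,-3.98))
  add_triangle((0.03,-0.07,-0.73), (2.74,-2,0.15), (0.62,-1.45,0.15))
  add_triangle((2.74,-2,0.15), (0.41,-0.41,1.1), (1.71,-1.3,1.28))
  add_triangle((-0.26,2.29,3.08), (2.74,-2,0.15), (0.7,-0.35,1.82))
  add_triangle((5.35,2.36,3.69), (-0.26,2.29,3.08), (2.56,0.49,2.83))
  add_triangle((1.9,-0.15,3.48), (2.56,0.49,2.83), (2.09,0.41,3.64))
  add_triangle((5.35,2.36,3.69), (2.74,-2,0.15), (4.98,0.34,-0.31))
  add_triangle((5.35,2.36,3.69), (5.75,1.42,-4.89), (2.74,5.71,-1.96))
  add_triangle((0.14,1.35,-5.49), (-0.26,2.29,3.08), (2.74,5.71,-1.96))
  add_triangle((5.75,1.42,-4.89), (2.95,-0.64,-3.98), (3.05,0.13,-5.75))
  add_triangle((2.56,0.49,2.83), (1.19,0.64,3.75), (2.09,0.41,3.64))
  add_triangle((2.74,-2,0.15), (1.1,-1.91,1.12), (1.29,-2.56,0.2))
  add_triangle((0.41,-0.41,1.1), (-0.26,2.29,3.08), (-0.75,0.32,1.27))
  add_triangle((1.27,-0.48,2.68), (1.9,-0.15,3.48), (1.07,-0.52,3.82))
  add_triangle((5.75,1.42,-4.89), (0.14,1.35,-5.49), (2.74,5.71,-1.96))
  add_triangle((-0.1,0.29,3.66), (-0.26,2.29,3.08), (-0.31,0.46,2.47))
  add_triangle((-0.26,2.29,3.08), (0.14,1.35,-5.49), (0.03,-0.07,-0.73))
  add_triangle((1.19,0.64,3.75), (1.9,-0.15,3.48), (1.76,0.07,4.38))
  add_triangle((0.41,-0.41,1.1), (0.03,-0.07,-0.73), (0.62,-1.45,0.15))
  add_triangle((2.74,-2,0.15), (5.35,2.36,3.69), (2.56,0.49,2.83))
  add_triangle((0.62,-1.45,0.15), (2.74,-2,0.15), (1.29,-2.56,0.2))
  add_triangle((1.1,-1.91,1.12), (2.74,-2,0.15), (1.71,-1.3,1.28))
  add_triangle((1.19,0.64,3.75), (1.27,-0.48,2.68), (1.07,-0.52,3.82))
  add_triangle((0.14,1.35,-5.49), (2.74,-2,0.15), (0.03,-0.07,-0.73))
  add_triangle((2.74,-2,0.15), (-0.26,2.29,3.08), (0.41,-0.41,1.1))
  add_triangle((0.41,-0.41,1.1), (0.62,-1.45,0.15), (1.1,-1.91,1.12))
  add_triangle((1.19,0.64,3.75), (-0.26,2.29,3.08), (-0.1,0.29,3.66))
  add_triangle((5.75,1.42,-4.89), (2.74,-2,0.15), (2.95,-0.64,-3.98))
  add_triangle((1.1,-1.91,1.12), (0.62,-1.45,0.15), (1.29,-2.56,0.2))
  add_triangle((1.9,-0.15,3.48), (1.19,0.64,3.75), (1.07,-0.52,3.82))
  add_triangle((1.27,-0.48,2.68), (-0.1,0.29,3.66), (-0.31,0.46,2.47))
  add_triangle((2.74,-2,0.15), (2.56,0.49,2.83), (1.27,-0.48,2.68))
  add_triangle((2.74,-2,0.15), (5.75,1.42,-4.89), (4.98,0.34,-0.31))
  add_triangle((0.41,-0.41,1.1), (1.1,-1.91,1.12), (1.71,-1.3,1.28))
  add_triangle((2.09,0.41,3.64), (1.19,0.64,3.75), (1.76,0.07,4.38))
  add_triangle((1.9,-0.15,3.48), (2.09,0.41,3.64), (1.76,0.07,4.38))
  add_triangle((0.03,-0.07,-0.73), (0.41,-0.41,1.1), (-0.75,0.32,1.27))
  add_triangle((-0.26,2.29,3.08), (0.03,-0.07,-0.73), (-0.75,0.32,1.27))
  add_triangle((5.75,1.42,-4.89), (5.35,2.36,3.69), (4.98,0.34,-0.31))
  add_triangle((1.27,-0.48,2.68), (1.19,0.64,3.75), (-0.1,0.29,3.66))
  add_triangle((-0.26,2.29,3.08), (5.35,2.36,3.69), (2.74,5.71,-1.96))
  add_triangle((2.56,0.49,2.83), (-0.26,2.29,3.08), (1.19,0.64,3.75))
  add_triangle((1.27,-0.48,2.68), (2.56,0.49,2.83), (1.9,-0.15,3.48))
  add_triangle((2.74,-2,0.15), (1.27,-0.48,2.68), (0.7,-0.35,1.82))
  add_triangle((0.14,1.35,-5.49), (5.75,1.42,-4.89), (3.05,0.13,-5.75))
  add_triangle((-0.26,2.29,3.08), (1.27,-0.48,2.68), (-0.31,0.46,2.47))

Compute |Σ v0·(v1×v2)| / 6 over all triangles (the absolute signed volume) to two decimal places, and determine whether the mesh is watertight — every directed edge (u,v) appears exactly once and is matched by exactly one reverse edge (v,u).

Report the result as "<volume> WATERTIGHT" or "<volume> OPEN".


Per-triangle v0·(v1×v2)/6:
  t1: +0.9538
  t2: +0.2247
  t3: +1.0528
  t4: +0.3358
  t5: -0.0345
  t6: -1.4814
  t7: +4.1400
  t8: +0.2973
  t9: +7.8336
  t10: +39.3772
  t11: +8.3687
  t12: +3.2606
  t13: +0.2235
  t14: +0.7178
  t15: +0.5663
  t16: +0.1749
  t17: +26.3740
  t18: +0.2743
  t19: +0.0097
  t20: -0.1649
  t21: -0.0418
  t22: +4.0368
  t23: -0.0268
  t24: +0.5747
  t25: -0.3906
  t26: +0.6060
  t27: +1.1899
  t28: +0.0201
  t29: +1.6498
  t30: +7.0266
  t31: +0.0480
  t32: +0.6489
  t33: -0.1141
  t34: +2.2627
  t35: +7.9535
  t36: +0.2344
  t37: +0.3470
  t38: +0.2230
  t39: +0.0328
  t40: +0.1661
  t41: +10.9342
  t42: +0.8268
  t43: +21.3367
  t44: +1.8381
  t45: +0.1460
  t46: +0.1718
  t47: +7.1865
  t48: -1.1860
Σ = +160.2052 → |volume| = 160.21

Directed edges: 144 total, each appears once with its reverse present → watertight.

160.21 WATERTIGHT


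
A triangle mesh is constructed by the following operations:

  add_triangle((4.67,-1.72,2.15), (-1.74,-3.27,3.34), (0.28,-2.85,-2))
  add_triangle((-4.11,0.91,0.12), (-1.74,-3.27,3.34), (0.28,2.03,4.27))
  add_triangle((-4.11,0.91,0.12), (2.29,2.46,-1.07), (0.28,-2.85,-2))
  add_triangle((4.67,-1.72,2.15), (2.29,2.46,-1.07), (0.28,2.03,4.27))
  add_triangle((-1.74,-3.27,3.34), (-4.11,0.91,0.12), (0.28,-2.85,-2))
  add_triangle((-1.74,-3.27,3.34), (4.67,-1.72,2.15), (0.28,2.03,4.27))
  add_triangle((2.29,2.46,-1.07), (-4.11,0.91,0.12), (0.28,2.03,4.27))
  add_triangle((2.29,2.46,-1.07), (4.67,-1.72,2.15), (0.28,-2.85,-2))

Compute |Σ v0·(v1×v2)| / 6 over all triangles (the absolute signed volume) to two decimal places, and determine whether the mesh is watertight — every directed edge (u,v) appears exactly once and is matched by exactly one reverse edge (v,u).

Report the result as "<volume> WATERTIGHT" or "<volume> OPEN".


101.80 WATERTIGHT

Per-triangle v0·(v1×v2)/6:
  t1: +15.3338
  t2: +15.4254
  t3: +5.9640
  t4: +14.1743
  t5: +11.2689
  t6: +19.4806
  t7: +10.1325
  t8: +10.0155
Σ = +101.7951 → |volume| = 101.80

Directed edges: 24 total, each appears once with its reverse present → watertight.


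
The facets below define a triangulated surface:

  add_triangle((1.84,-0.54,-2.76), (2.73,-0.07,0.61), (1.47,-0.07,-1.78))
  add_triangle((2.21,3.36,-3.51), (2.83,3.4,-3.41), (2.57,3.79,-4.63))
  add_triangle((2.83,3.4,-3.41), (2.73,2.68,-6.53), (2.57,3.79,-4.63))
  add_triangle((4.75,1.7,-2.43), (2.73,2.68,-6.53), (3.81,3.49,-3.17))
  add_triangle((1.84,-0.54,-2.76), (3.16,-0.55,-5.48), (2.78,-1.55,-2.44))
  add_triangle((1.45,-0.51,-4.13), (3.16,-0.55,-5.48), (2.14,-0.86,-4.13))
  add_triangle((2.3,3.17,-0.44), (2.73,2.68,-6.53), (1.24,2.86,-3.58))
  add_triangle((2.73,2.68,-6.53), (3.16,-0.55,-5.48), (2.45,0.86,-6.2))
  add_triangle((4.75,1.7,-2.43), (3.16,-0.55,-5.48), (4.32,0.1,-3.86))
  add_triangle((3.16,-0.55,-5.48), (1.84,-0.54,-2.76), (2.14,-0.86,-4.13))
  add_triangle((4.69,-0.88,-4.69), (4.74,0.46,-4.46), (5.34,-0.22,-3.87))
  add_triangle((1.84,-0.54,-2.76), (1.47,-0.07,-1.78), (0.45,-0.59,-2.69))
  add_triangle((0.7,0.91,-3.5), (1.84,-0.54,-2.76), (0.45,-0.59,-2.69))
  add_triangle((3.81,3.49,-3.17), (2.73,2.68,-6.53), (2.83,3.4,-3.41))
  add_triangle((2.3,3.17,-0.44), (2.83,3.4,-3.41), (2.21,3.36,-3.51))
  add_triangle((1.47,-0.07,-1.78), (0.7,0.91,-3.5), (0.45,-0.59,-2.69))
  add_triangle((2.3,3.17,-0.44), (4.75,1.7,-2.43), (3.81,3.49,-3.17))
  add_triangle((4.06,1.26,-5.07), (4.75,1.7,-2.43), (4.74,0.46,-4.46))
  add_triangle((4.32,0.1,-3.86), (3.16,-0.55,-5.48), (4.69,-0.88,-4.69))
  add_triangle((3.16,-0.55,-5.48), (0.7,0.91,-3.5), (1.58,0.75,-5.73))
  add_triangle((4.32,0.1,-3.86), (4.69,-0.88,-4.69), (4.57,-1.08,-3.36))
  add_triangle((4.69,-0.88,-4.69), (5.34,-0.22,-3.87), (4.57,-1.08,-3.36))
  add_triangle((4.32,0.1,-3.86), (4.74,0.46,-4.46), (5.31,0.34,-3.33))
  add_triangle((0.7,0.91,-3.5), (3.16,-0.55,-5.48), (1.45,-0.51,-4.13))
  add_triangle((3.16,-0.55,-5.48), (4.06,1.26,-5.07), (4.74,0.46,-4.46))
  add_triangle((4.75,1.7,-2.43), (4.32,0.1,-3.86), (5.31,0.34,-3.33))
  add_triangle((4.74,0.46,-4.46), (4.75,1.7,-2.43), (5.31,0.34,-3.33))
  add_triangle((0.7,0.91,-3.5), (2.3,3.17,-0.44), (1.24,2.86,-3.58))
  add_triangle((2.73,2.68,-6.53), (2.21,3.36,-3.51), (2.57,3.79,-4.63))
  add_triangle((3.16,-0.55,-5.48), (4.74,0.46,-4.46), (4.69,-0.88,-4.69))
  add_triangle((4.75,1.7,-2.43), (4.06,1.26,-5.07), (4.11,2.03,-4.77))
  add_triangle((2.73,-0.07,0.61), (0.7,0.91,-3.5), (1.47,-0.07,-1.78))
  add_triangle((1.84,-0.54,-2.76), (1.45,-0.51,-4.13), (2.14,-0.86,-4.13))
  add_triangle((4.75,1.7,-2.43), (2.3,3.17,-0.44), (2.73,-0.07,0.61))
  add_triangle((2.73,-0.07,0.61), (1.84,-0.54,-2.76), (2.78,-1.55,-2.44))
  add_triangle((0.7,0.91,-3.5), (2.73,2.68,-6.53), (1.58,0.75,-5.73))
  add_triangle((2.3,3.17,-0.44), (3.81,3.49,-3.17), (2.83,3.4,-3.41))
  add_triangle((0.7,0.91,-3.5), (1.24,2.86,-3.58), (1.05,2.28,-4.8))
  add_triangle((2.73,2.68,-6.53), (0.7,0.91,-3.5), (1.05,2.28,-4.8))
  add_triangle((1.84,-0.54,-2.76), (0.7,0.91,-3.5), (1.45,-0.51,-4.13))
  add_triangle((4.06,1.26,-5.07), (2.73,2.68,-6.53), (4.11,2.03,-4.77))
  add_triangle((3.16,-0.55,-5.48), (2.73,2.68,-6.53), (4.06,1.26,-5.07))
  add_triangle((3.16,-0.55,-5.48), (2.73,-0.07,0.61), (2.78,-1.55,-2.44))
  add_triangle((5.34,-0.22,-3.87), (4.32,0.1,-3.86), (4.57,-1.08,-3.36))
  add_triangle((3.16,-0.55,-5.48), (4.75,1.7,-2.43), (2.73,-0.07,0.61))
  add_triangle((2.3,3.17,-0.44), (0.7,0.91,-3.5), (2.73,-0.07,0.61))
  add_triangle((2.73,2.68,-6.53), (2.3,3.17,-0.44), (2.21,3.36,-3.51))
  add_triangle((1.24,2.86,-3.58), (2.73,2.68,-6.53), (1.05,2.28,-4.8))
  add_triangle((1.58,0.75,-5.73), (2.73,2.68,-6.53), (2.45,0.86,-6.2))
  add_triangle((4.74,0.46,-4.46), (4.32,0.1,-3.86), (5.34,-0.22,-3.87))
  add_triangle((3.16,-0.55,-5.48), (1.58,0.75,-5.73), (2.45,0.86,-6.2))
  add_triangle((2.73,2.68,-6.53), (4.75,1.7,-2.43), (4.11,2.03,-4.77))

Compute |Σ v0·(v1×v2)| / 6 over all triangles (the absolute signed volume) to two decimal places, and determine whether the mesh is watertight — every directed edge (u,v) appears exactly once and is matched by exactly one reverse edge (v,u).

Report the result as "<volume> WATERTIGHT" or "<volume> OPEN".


Per-triangle v0·(v1×v2)/6:
  t1: -0.4262
  t2: +0.2291
  t3: +1.5073
  t4: +6.9957
  t5: +0.0336
  t6: +0.3580
  t7: +4.0379
  t8: +2.0258
  t9: -2.2273
  t10: +0.1591
  t11: +1.3794
  t12: -0.1636
  t13: +1.0333
  t14: +2.0640
  t15: +0.9376
  t16: -0.8652
  t17: +3.5084
  t18: +2.6186
  t19: -1.6667
  t20: -0.3908
  t21: -0.9412
  t22: +0.9953
  t23: +0.3919
  t24: +1.1881
  t25: +2.5607
  t26: -1.3359
  t27: +1.9135
  t28: -1.5553
  t29: -0.2021
  t30: +2.4565
  t31: +1.7323
  t32: -0.9440
  t33: -0.1152
  t34: +4.3387
  t35: -1.4472
  t36: +0.8632
  t37: +1.4683
  t38: -0.2142
  t39: +0.8057
  t40: -0.7322
  t41: +2.0428
  t42: +5.1348
  t43: +3.5089
  t44: -0.5906
  t45: +5.8727
  t46: -4.9692
  t47: -2.0045
  t48: +1.3615
  t49: +1.2476
  t50: -0.1717
  t51: +0.9724
  t52: +1.3242
Σ = +46.1037 → |volume| = 46.10

Directed edges: 156 total, each appears once with its reverse present → watertight.

46.10 WATERTIGHT


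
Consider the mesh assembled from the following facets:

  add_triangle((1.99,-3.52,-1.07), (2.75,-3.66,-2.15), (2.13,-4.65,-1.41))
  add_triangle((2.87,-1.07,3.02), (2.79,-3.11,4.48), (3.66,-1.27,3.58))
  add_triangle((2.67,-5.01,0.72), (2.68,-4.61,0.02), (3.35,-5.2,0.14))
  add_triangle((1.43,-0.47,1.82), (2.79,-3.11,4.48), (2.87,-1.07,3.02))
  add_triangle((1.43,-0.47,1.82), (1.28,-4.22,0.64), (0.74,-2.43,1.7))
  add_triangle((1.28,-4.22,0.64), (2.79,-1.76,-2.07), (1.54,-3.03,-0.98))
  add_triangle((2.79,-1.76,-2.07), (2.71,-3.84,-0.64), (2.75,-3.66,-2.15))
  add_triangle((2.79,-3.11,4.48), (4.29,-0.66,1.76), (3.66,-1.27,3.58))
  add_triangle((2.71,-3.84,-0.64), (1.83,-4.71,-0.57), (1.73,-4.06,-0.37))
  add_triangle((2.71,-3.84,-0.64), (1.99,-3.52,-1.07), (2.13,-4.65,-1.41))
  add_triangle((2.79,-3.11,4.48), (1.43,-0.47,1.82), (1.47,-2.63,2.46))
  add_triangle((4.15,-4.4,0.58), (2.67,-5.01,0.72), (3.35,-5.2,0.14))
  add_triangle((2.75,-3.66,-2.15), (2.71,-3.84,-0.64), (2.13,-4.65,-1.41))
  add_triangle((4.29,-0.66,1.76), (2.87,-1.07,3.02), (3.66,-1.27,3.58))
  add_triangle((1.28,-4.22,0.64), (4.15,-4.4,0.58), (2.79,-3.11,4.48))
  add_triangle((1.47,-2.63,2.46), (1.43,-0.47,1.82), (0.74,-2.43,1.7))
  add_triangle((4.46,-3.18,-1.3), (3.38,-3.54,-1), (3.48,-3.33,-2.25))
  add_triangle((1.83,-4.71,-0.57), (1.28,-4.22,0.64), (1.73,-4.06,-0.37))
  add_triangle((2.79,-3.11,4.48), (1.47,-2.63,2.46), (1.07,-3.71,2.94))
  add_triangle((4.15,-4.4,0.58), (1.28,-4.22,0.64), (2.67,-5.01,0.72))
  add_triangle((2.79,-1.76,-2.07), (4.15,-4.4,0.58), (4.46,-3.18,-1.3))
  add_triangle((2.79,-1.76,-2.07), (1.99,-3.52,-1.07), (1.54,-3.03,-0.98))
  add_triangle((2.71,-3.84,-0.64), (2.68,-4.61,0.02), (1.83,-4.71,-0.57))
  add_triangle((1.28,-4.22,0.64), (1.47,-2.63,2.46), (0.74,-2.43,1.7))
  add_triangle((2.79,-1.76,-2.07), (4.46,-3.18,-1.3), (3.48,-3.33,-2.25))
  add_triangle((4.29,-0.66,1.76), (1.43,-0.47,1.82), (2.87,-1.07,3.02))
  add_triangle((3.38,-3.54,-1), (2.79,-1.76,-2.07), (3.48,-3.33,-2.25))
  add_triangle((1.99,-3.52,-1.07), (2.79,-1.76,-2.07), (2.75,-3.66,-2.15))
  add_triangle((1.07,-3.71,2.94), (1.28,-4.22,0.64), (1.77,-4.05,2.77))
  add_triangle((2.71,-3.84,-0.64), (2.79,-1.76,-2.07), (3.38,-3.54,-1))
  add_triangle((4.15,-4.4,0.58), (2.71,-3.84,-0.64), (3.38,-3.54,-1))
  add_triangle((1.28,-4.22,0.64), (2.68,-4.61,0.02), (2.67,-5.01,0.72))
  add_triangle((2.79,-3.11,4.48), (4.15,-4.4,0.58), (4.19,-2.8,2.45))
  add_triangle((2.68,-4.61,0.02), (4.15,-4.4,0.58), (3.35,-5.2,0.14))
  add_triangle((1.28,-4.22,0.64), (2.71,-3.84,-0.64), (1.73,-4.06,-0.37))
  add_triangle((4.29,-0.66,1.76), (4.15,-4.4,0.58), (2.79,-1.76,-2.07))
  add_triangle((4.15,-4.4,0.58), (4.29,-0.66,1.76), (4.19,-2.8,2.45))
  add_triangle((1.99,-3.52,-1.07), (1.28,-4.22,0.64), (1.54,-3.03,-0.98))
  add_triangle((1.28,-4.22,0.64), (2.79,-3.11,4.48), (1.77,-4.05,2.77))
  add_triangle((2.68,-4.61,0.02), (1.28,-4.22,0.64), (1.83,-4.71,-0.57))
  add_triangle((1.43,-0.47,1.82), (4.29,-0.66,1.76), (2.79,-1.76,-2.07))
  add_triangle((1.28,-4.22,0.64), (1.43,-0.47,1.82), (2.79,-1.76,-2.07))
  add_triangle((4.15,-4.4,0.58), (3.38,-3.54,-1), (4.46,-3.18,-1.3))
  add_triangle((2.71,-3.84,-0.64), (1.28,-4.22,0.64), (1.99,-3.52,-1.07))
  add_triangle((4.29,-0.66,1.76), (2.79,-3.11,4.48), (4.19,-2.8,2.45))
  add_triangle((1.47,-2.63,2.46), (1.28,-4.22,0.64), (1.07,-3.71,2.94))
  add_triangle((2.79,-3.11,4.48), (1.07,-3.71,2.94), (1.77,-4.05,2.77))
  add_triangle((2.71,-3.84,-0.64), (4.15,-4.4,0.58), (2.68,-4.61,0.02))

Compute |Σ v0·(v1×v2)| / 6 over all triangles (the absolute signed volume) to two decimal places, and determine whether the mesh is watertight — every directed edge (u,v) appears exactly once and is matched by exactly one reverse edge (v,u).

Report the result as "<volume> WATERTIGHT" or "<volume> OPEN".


Per-triangle v0·(v1×v2)/6:
  t1: -0.3022
  t2: +0.1988
  t3: +0.1973
  t4: +0.3588
  t5: -1.2020
  t6: -1.2637
  t7: +1.3357
  t8: +2.2980
  t9: -0.1370
  t10: -0.1554
  t11: -0.1675
  t12: +0.8901
  t13: +1.2029
  t14: -0.0026
  t15: +8.0506
  t16: +0.0809
  t17: +1.0286
  t18: -0.1721
  t19: -0.4467
  t20: +0.0082
  t21: -1.0412
  t22: +0.2179
  t23: +0.6749
  t24: +0.6253
  t25: +1.0035
  t26: +0.2248
  t27: -0.5783
  t28: -0.4794
  t29: +0.9894
  t30: +0.5964
  t31: +1.0153
  t32: +0.5136
  t33: +4.8422
  t34: +0.0027
  t35: -0.6427
  t36: +7.5776
  t37: +3.6961
  t38: +0.2334
  t39: +1.2732
  t40: +0.9660
  t41: -1.7481
  t42: -4.8910
  t43: +1.5191
  t44: +0.9502
  t45: +3.7390
  t46: -1.2043
  t47: +1.2645
  t48: +1.0091
Σ = +34.1499 → |volume| = 34.15

Directed edges: 144 total, each appears once with its reverse present → watertight.

34.15 WATERTIGHT
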